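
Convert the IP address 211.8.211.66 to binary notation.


211 = 11010011
8 = 00001000
211 = 11010011
66 = 01000010
Binary: 11010011.00001000.11010011.01000010


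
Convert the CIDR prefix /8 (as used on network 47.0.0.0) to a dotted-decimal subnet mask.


/8 means 8 network bits, 24 host bits
Binary: 11111111000000000000000000000000
Mask: 255.0.0.0


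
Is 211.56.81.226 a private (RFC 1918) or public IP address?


RFC 1918 private ranges:
  10.0.0.0/8 (10.0.0.0 - 10.255.255.255)
  172.16.0.0/12 (172.16.0.0 - 172.31.255.255)
  192.168.0.0/16 (192.168.0.0 - 192.168.255.255)
Public (not in any RFC 1918 range)


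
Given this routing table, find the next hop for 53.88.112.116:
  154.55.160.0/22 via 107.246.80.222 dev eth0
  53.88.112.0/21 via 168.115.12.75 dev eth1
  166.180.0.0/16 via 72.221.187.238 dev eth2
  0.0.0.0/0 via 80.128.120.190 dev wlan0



Longest prefix match for 53.88.112.116:
  /22 154.55.160.0: no
  /21 53.88.112.0: MATCH
  /16 166.180.0.0: no
  /0 0.0.0.0: MATCH
Selected: next-hop 168.115.12.75 via eth1 (matched /21)


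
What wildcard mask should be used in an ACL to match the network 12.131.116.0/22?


Subnet mask: 255.255.252.0
Wildcard = 255.255.255.255 - subnet mask
255 - 255 = 0
255 - 255 = 0
255 - 252 = 3
255 - 0 = 255
Wildcard: 0.0.3.255


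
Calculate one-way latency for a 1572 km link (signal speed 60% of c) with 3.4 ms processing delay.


Speed = 0.6 * 3e5 km/s = 180000 km/s
Propagation delay = 1572 / 180000 = 0.0087 s = 8.7333 ms
Processing delay = 3.4 ms
Total one-way latency = 12.1333 ms


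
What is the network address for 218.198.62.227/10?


IP:   11011010.11000110.00111110.11100011
Mask: 11111111.11000000.00000000.00000000
AND operation:
Net:  11011010.11000000.00000000.00000000
Network: 218.192.0.0/10


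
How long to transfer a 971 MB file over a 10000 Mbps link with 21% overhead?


Effective throughput = 10000 * (1 - 21/100) = 7900 Mbps
File size in Mb = 971 * 8 = 7768 Mb
Time = 7768 / 7900
Time = 0.9833 seconds


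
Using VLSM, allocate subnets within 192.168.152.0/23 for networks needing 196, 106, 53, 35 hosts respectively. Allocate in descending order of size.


196 hosts -> /24 (254 usable): 192.168.152.0/24
106 hosts -> /25 (126 usable): 192.168.153.0/25
53 hosts -> /26 (62 usable): 192.168.153.128/26
35 hosts -> /26 (62 usable): 192.168.153.192/26
Allocation: 192.168.152.0/24 (196 hosts, 254 usable); 192.168.153.0/25 (106 hosts, 126 usable); 192.168.153.128/26 (53 hosts, 62 usable); 192.168.153.192/26 (35 hosts, 62 usable)


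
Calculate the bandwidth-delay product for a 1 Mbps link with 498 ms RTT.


BDP = bandwidth * RTT
= 1 Mbps * 498 ms
= 1 * 1e6 * 498 / 1000 bits
= 498000 bits
= 62250 bytes
= 60.791 KB
BDP = 498000 bits (62250 bytes)


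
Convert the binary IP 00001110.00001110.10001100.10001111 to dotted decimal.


00001110 = 14
00001110 = 14
10001100 = 140
10001111 = 143
IP: 14.14.140.143


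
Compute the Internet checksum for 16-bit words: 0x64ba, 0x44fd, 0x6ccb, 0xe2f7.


Sum all words (with carry folding):
+ 0x64ba = 0x64ba
+ 0x44fd = 0xa9b7
+ 0x6ccb = 0x1683
+ 0xe2f7 = 0xf97a
One's complement: ~0xf97a
Checksum = 0x0685


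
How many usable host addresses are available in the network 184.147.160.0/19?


Host bits = 32 - 19 = 13
Total addresses = 2^13 = 8192
Usable = total - 2 (network and broadcast)
Usable hosts: 8190


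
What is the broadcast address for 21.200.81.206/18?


Network: 21.200.64.0/18
Host bits = 14
Set all host bits to 1:
Broadcast: 21.200.127.255


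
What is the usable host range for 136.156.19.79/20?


Network: 136.156.16.0
Broadcast: 136.156.31.255
First usable = network + 1
Last usable = broadcast - 1
Range: 136.156.16.1 to 136.156.31.254


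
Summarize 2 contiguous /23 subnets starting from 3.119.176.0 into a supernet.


Original prefix: /23
Number of subnets: 2 = 2^1
New prefix = 23 - 1 = 22
Supernet: 3.119.176.0/22


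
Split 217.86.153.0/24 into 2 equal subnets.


New prefix = 24 + 1 = 25
Each subnet has 128 addresses
  217.86.153.0/25
  217.86.153.128/25
Subnets: 217.86.153.0/25, 217.86.153.128/25


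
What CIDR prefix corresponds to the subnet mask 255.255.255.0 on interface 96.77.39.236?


Binary: 11111111.11111111.11111111.00000000
Count leading 1s
Prefix: /24


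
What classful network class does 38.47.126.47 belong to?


First octet: 38
Binary: 00100110
0xxxxxxx -> Class A (1-126)
Class A, default mask 255.0.0.0 (/8)


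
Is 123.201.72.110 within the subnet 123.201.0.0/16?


Subnet network: 123.201.0.0
Test IP AND mask: 123.201.0.0
Yes, 123.201.72.110 is in 123.201.0.0/16


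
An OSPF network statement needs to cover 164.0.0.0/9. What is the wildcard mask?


Subnet mask: 255.128.0.0
Wildcard = 255.255.255.255 - subnet mask
255 - 255 = 0
255 - 128 = 127
255 - 0 = 255
255 - 0 = 255
Wildcard: 0.127.255.255


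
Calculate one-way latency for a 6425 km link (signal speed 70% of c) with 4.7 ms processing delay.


Speed = 0.7 * 3e5 km/s = 210000 km/s
Propagation delay = 6425 / 210000 = 0.0306 s = 30.5952 ms
Processing delay = 4.7 ms
Total one-way latency = 35.2952 ms


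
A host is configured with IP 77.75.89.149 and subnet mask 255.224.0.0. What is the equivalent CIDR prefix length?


Binary: 11111111.11100000.00000000.00000000
Count leading 1s
Prefix: /11


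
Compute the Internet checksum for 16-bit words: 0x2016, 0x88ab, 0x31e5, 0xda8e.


Sum all words (with carry folding):
+ 0x2016 = 0x2016
+ 0x88ab = 0xa8c1
+ 0x31e5 = 0xdaa6
+ 0xda8e = 0xb535
One's complement: ~0xb535
Checksum = 0x4aca


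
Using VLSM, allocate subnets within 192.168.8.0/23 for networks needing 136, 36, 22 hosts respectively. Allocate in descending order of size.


136 hosts -> /24 (254 usable): 192.168.8.0/24
36 hosts -> /26 (62 usable): 192.168.9.0/26
22 hosts -> /27 (30 usable): 192.168.9.64/27
Allocation: 192.168.8.0/24 (136 hosts, 254 usable); 192.168.9.0/26 (36 hosts, 62 usable); 192.168.9.64/27 (22 hosts, 30 usable)


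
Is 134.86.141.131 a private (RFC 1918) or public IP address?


RFC 1918 private ranges:
  10.0.0.0/8 (10.0.0.0 - 10.255.255.255)
  172.16.0.0/12 (172.16.0.0 - 172.31.255.255)
  192.168.0.0/16 (192.168.0.0 - 192.168.255.255)
Public (not in any RFC 1918 range)


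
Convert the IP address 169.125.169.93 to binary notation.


169 = 10101001
125 = 01111101
169 = 10101001
93 = 01011101
Binary: 10101001.01111101.10101001.01011101


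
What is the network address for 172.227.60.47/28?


IP:   10101100.11100011.00111100.00101111
Mask: 11111111.11111111.11111111.11110000
AND operation:
Net:  10101100.11100011.00111100.00100000
Network: 172.227.60.32/28


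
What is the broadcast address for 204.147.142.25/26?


Network: 204.147.142.0/26
Host bits = 6
Set all host bits to 1:
Broadcast: 204.147.142.63


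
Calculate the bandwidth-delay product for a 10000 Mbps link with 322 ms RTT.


BDP = bandwidth * RTT
= 10000 Mbps * 322 ms
= 10000 * 1e6 * 322 / 1000 bits
= 3220000000 bits
= 402500000 bytes
= 393066.4062 KB
BDP = 3220000000 bits (402500000 bytes)


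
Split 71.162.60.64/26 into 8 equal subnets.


New prefix = 26 + 3 = 29
Each subnet has 8 addresses
  71.162.60.64/29
  71.162.60.72/29
  71.162.60.80/29
  71.162.60.88/29
  71.162.60.96/29
  71.162.60.104/29
  71.162.60.112/29
  71.162.60.120/29
Subnets: 71.162.60.64/29, 71.162.60.72/29, 71.162.60.80/29, 71.162.60.88/29, 71.162.60.96/29, 71.162.60.104/29, 71.162.60.112/29, 71.162.60.120/29


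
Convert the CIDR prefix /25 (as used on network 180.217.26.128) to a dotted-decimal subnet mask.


/25 means 25 network bits, 7 host bits
Binary: 11111111111111111111111110000000
Mask: 255.255.255.128


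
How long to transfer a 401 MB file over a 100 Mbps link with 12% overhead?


Effective throughput = 100 * (1 - 12/100) = 88 Mbps
File size in Mb = 401 * 8 = 3208 Mb
Time = 3208 / 88
Time = 36.4545 seconds


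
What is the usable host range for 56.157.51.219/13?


Network: 56.152.0.0
Broadcast: 56.159.255.255
First usable = network + 1
Last usable = broadcast - 1
Range: 56.152.0.1 to 56.159.255.254


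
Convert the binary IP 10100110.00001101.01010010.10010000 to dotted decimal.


10100110 = 166
00001101 = 13
01010010 = 82
10010000 = 144
IP: 166.13.82.144


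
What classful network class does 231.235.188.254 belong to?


First octet: 231
Binary: 11100111
1110xxxx -> Class D (224-239)
Class D (multicast), default mask N/A


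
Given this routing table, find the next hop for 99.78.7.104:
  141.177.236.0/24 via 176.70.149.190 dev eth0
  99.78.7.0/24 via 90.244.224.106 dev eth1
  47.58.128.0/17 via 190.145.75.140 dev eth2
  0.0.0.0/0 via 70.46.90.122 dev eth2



Longest prefix match for 99.78.7.104:
  /24 141.177.236.0: no
  /24 99.78.7.0: MATCH
  /17 47.58.128.0: no
  /0 0.0.0.0: MATCH
Selected: next-hop 90.244.224.106 via eth1 (matched /24)


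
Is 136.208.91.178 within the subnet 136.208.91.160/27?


Subnet network: 136.208.91.160
Test IP AND mask: 136.208.91.160
Yes, 136.208.91.178 is in 136.208.91.160/27


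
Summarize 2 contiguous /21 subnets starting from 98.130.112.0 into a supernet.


Original prefix: /21
Number of subnets: 2 = 2^1
New prefix = 21 - 1 = 20
Supernet: 98.130.112.0/20


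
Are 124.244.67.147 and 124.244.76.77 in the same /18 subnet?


Mask: 255.255.192.0
124.244.67.147 AND mask = 124.244.64.0
124.244.76.77 AND mask = 124.244.64.0
Yes, same subnet (124.244.64.0)


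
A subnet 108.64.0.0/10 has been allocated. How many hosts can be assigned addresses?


Host bits = 32 - 10 = 22
Total addresses = 2^22 = 4194304
Usable = total - 2 (network and broadcast)
Usable hosts: 4194302


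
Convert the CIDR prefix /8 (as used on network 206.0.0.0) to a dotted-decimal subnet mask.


/8 means 8 network bits, 24 host bits
Binary: 11111111000000000000000000000000
Mask: 255.0.0.0


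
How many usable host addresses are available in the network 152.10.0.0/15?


Host bits = 32 - 15 = 17
Total addresses = 2^17 = 131072
Usable = total - 2 (network and broadcast)
Usable hosts: 131070


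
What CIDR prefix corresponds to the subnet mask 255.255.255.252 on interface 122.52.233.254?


Binary: 11111111.11111111.11111111.11111100
Count leading 1s
Prefix: /30


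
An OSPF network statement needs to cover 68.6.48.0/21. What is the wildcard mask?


Subnet mask: 255.255.248.0
Wildcard = 255.255.255.255 - subnet mask
255 - 255 = 0
255 - 255 = 0
255 - 248 = 7
255 - 0 = 255
Wildcard: 0.0.7.255


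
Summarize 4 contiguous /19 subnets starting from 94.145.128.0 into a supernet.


Original prefix: /19
Number of subnets: 4 = 2^2
New prefix = 19 - 2 = 17
Supernet: 94.145.128.0/17


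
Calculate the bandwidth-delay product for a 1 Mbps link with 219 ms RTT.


BDP = bandwidth * RTT
= 1 Mbps * 219 ms
= 1 * 1e6 * 219 / 1000 bits
= 219000 bits
= 27375 bytes
= 26.7334 KB
BDP = 219000 bits (27375 bytes)


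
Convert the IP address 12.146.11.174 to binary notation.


12 = 00001100
146 = 10010010
11 = 00001011
174 = 10101110
Binary: 00001100.10010010.00001011.10101110


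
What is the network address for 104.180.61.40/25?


IP:   01101000.10110100.00111101.00101000
Mask: 11111111.11111111.11111111.10000000
AND operation:
Net:  01101000.10110100.00111101.00000000
Network: 104.180.61.0/25


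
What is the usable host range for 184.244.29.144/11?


Network: 184.224.0.0
Broadcast: 184.255.255.255
First usable = network + 1
Last usable = broadcast - 1
Range: 184.224.0.1 to 184.255.255.254


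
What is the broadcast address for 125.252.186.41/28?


Network: 125.252.186.32/28
Host bits = 4
Set all host bits to 1:
Broadcast: 125.252.186.47


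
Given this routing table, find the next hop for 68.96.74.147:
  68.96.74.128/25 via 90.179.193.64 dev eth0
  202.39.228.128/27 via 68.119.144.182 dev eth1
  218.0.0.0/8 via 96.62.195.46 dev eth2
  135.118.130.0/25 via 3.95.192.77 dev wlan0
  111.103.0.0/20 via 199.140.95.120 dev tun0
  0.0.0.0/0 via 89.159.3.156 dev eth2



Longest prefix match for 68.96.74.147:
  /25 68.96.74.128: MATCH
  /27 202.39.228.128: no
  /8 218.0.0.0: no
  /25 135.118.130.0: no
  /20 111.103.0.0: no
  /0 0.0.0.0: MATCH
Selected: next-hop 90.179.193.64 via eth0 (matched /25)


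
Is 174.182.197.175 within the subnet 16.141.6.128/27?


Subnet network: 16.141.6.128
Test IP AND mask: 174.182.197.160
No, 174.182.197.175 is not in 16.141.6.128/27


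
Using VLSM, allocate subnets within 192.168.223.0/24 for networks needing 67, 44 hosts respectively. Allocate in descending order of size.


67 hosts -> /25 (126 usable): 192.168.223.0/25
44 hosts -> /26 (62 usable): 192.168.223.128/26
Allocation: 192.168.223.0/25 (67 hosts, 126 usable); 192.168.223.128/26 (44 hosts, 62 usable)


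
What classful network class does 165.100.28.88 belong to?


First octet: 165
Binary: 10100101
10xxxxxx -> Class B (128-191)
Class B, default mask 255.255.0.0 (/16)


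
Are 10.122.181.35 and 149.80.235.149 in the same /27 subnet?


Mask: 255.255.255.224
10.122.181.35 AND mask = 10.122.181.32
149.80.235.149 AND mask = 149.80.235.128
No, different subnets (10.122.181.32 vs 149.80.235.128)


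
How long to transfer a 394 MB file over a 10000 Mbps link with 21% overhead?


Effective throughput = 10000 * (1 - 21/100) = 7900 Mbps
File size in Mb = 394 * 8 = 3152 Mb
Time = 3152 / 7900
Time = 0.399 seconds


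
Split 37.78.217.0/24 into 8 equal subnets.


New prefix = 24 + 3 = 27
Each subnet has 32 addresses
  37.78.217.0/27
  37.78.217.32/27
  37.78.217.64/27
  37.78.217.96/27
  37.78.217.128/27
  37.78.217.160/27
  37.78.217.192/27
  37.78.217.224/27
Subnets: 37.78.217.0/27, 37.78.217.32/27, 37.78.217.64/27, 37.78.217.96/27, 37.78.217.128/27, 37.78.217.160/27, 37.78.217.192/27, 37.78.217.224/27


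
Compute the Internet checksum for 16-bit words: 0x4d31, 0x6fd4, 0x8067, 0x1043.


Sum all words (with carry folding):
+ 0x4d31 = 0x4d31
+ 0x6fd4 = 0xbd05
+ 0x8067 = 0x3d6d
+ 0x1043 = 0x4db0
One's complement: ~0x4db0
Checksum = 0xb24f


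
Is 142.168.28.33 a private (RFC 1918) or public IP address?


RFC 1918 private ranges:
  10.0.0.0/8 (10.0.0.0 - 10.255.255.255)
  172.16.0.0/12 (172.16.0.0 - 172.31.255.255)
  192.168.0.0/16 (192.168.0.0 - 192.168.255.255)
Public (not in any RFC 1918 range)


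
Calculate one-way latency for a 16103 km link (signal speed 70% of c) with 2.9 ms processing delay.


Speed = 0.7 * 3e5 km/s = 210000 km/s
Propagation delay = 16103 / 210000 = 0.0767 s = 76.681 ms
Processing delay = 2.9 ms
Total one-way latency = 79.581 ms


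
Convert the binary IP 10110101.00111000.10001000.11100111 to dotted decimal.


10110101 = 181
00111000 = 56
10001000 = 136
11100111 = 231
IP: 181.56.136.231


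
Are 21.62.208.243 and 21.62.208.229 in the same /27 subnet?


Mask: 255.255.255.224
21.62.208.243 AND mask = 21.62.208.224
21.62.208.229 AND mask = 21.62.208.224
Yes, same subnet (21.62.208.224)


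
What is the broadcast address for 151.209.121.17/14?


Network: 151.208.0.0/14
Host bits = 18
Set all host bits to 1:
Broadcast: 151.211.255.255


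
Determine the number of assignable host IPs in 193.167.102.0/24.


Host bits = 32 - 24 = 8
Total addresses = 2^8 = 256
Usable = total - 2 (network and broadcast)
Usable hosts: 254


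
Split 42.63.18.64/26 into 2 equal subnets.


New prefix = 26 + 1 = 27
Each subnet has 32 addresses
  42.63.18.64/27
  42.63.18.96/27
Subnets: 42.63.18.64/27, 42.63.18.96/27


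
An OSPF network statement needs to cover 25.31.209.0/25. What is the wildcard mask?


Subnet mask: 255.255.255.128
Wildcard = 255.255.255.255 - subnet mask
255 - 255 = 0
255 - 255 = 0
255 - 255 = 0
255 - 128 = 127
Wildcard: 0.0.0.127


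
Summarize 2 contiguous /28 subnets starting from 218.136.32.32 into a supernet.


Original prefix: /28
Number of subnets: 2 = 2^1
New prefix = 28 - 1 = 27
Supernet: 218.136.32.32/27


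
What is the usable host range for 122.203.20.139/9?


Network: 122.128.0.0
Broadcast: 122.255.255.255
First usable = network + 1
Last usable = broadcast - 1
Range: 122.128.0.1 to 122.255.255.254


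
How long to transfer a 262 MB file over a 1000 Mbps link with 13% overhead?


Effective throughput = 1000 * (1 - 13/100) = 870 Mbps
File size in Mb = 262 * 8 = 2096 Mb
Time = 2096 / 870
Time = 2.4092 seconds


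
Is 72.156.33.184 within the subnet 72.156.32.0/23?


Subnet network: 72.156.32.0
Test IP AND mask: 72.156.32.0
Yes, 72.156.33.184 is in 72.156.32.0/23


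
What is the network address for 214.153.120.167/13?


IP:   11010110.10011001.01111000.10100111
Mask: 11111111.11111000.00000000.00000000
AND operation:
Net:  11010110.10011000.00000000.00000000
Network: 214.152.0.0/13


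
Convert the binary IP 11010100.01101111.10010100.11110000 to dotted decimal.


11010100 = 212
01101111 = 111
10010100 = 148
11110000 = 240
IP: 212.111.148.240


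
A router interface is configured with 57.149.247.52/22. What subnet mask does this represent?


/22 means 22 network bits, 10 host bits
Binary: 11111111111111111111110000000000
Mask: 255.255.252.0


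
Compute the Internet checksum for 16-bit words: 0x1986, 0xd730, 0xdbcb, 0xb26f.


Sum all words (with carry folding):
+ 0x1986 = 0x1986
+ 0xd730 = 0xf0b6
+ 0xdbcb = 0xcc82
+ 0xb26f = 0x7ef2
One's complement: ~0x7ef2
Checksum = 0x810d


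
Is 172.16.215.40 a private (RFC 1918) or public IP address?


RFC 1918 private ranges:
  10.0.0.0/8 (10.0.0.0 - 10.255.255.255)
  172.16.0.0/12 (172.16.0.0 - 172.31.255.255)
  192.168.0.0/16 (192.168.0.0 - 192.168.255.255)
Private (in 172.16.0.0/12)


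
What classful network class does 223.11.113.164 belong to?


First octet: 223
Binary: 11011111
110xxxxx -> Class C (192-223)
Class C, default mask 255.255.255.0 (/24)


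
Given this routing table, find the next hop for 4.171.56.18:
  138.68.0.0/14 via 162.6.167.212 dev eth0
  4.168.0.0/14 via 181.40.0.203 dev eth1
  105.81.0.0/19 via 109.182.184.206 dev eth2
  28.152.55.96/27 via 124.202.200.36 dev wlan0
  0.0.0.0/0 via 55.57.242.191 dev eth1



Longest prefix match for 4.171.56.18:
  /14 138.68.0.0: no
  /14 4.168.0.0: MATCH
  /19 105.81.0.0: no
  /27 28.152.55.96: no
  /0 0.0.0.0: MATCH
Selected: next-hop 181.40.0.203 via eth1 (matched /14)


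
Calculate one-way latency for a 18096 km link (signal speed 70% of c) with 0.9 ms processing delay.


Speed = 0.7 * 3e5 km/s = 210000 km/s
Propagation delay = 18096 / 210000 = 0.0862 s = 86.1714 ms
Processing delay = 0.9 ms
Total one-way latency = 87.0714 ms


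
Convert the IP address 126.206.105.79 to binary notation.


126 = 01111110
206 = 11001110
105 = 01101001
79 = 01001111
Binary: 01111110.11001110.01101001.01001111


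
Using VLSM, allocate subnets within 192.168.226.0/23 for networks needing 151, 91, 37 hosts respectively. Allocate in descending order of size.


151 hosts -> /24 (254 usable): 192.168.226.0/24
91 hosts -> /25 (126 usable): 192.168.227.0/25
37 hosts -> /26 (62 usable): 192.168.227.128/26
Allocation: 192.168.226.0/24 (151 hosts, 254 usable); 192.168.227.0/25 (91 hosts, 126 usable); 192.168.227.128/26 (37 hosts, 62 usable)


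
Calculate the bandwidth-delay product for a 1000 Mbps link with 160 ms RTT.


BDP = bandwidth * RTT
= 1000 Mbps * 160 ms
= 1000 * 1e6 * 160 / 1000 bits
= 160000000 bits
= 20000000 bytes
= 19531.25 KB
BDP = 160000000 bits (20000000 bytes)


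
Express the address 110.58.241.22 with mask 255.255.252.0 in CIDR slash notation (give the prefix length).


Binary: 11111111.11111111.11111100.00000000
Count leading 1s
Prefix: /22


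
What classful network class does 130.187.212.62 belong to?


First octet: 130
Binary: 10000010
10xxxxxx -> Class B (128-191)
Class B, default mask 255.255.0.0 (/16)


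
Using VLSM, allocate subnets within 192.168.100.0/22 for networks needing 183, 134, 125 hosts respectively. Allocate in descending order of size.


183 hosts -> /24 (254 usable): 192.168.100.0/24
134 hosts -> /24 (254 usable): 192.168.101.0/24
125 hosts -> /25 (126 usable): 192.168.102.0/25
Allocation: 192.168.100.0/24 (183 hosts, 254 usable); 192.168.101.0/24 (134 hosts, 254 usable); 192.168.102.0/25 (125 hosts, 126 usable)


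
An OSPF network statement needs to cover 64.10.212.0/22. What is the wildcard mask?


Subnet mask: 255.255.252.0
Wildcard = 255.255.255.255 - subnet mask
255 - 255 = 0
255 - 255 = 0
255 - 252 = 3
255 - 0 = 255
Wildcard: 0.0.3.255


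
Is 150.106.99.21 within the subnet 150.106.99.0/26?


Subnet network: 150.106.99.0
Test IP AND mask: 150.106.99.0
Yes, 150.106.99.21 is in 150.106.99.0/26


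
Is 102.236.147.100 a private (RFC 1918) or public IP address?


RFC 1918 private ranges:
  10.0.0.0/8 (10.0.0.0 - 10.255.255.255)
  172.16.0.0/12 (172.16.0.0 - 172.31.255.255)
  192.168.0.0/16 (192.168.0.0 - 192.168.255.255)
Public (not in any RFC 1918 range)


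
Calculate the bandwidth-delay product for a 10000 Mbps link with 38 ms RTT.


BDP = bandwidth * RTT
= 10000 Mbps * 38 ms
= 10000 * 1e6 * 38 / 1000 bits
= 380000000 bits
= 47500000 bytes
= 46386.7188 KB
BDP = 380000000 bits (47500000 bytes)


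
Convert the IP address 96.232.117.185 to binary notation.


96 = 01100000
232 = 11101000
117 = 01110101
185 = 10111001
Binary: 01100000.11101000.01110101.10111001


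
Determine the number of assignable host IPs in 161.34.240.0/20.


Host bits = 32 - 20 = 12
Total addresses = 2^12 = 4096
Usable = total - 2 (network and broadcast)
Usable hosts: 4094


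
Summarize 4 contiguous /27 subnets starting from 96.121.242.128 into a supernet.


Original prefix: /27
Number of subnets: 4 = 2^2
New prefix = 27 - 2 = 25
Supernet: 96.121.242.128/25


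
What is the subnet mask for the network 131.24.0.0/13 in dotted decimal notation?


/13 means 13 network bits, 19 host bits
Binary: 11111111111110000000000000000000
Mask: 255.248.0.0


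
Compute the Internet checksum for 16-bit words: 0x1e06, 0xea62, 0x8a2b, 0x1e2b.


Sum all words (with carry folding):
+ 0x1e06 = 0x1e06
+ 0xea62 = 0x0869
+ 0x8a2b = 0x9294
+ 0x1e2b = 0xb0bf
One's complement: ~0xb0bf
Checksum = 0x4f40


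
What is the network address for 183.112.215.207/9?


IP:   10110111.01110000.11010111.11001111
Mask: 11111111.10000000.00000000.00000000
AND operation:
Net:  10110111.00000000.00000000.00000000
Network: 183.0.0.0/9


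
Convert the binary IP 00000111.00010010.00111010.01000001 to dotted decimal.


00000111 = 7
00010010 = 18
00111010 = 58
01000001 = 65
IP: 7.18.58.65


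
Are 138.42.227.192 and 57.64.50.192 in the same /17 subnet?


Mask: 255.255.128.0
138.42.227.192 AND mask = 138.42.128.0
57.64.50.192 AND mask = 57.64.0.0
No, different subnets (138.42.128.0 vs 57.64.0.0)


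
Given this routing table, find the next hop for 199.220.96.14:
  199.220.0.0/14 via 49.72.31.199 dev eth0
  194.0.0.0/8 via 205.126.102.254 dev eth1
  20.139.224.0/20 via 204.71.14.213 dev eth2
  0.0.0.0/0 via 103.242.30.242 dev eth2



Longest prefix match for 199.220.96.14:
  /14 199.220.0.0: MATCH
  /8 194.0.0.0: no
  /20 20.139.224.0: no
  /0 0.0.0.0: MATCH
Selected: next-hop 49.72.31.199 via eth0 (matched /14)


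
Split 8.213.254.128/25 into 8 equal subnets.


New prefix = 25 + 3 = 28
Each subnet has 16 addresses
  8.213.254.128/28
  8.213.254.144/28
  8.213.254.160/28
  8.213.254.176/28
  8.213.254.192/28
  8.213.254.208/28
  8.213.254.224/28
  8.213.254.240/28
Subnets: 8.213.254.128/28, 8.213.254.144/28, 8.213.254.160/28, 8.213.254.176/28, 8.213.254.192/28, 8.213.254.208/28, 8.213.254.224/28, 8.213.254.240/28


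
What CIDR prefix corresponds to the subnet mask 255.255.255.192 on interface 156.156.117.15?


Binary: 11111111.11111111.11111111.11000000
Count leading 1s
Prefix: /26


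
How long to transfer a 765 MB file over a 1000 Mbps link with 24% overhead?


Effective throughput = 1000 * (1 - 24/100) = 760 Mbps
File size in Mb = 765 * 8 = 6120 Mb
Time = 6120 / 760
Time = 8.0526 seconds


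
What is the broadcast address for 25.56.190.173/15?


Network: 25.56.0.0/15
Host bits = 17
Set all host bits to 1:
Broadcast: 25.57.255.255


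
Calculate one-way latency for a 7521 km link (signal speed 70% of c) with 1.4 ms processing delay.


Speed = 0.7 * 3e5 km/s = 210000 km/s
Propagation delay = 7521 / 210000 = 0.0358 s = 35.8143 ms
Processing delay = 1.4 ms
Total one-way latency = 37.2143 ms


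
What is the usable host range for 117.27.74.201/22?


Network: 117.27.72.0
Broadcast: 117.27.75.255
First usable = network + 1
Last usable = broadcast - 1
Range: 117.27.72.1 to 117.27.75.254


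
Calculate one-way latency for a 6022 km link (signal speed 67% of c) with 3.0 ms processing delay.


Speed = 0.67 * 3e5 km/s = 201000 km/s
Propagation delay = 6022 / 201000 = 0.03 s = 29.9602 ms
Processing delay = 3.0 ms
Total one-way latency = 32.9602 ms


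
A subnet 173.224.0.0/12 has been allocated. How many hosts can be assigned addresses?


Host bits = 32 - 12 = 20
Total addresses = 2^20 = 1048576
Usable = total - 2 (network and broadcast)
Usable hosts: 1048574


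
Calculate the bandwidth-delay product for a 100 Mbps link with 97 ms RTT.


BDP = bandwidth * RTT
= 100 Mbps * 97 ms
= 100 * 1e6 * 97 / 1000 bits
= 9700000 bits
= 1212500 bytes
= 1184.082 KB
BDP = 9700000 bits (1212500 bytes)


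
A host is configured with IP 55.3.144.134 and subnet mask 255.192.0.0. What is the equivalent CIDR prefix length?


Binary: 11111111.11000000.00000000.00000000
Count leading 1s
Prefix: /10


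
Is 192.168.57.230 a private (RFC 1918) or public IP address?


RFC 1918 private ranges:
  10.0.0.0/8 (10.0.0.0 - 10.255.255.255)
  172.16.0.0/12 (172.16.0.0 - 172.31.255.255)
  192.168.0.0/16 (192.168.0.0 - 192.168.255.255)
Private (in 192.168.0.0/16)


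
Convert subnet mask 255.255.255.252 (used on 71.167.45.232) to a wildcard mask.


Subnet mask: 255.255.255.252
Wildcard = 255.255.255.255 - subnet mask
255 - 255 = 0
255 - 255 = 0
255 - 255 = 0
255 - 252 = 3
Wildcard: 0.0.0.3


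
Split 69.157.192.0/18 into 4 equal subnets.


New prefix = 18 + 2 = 20
Each subnet has 4096 addresses
  69.157.192.0/20
  69.157.208.0/20
  69.157.224.0/20
  69.157.240.0/20
Subnets: 69.157.192.0/20, 69.157.208.0/20, 69.157.224.0/20, 69.157.240.0/20


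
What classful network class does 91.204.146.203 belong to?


First octet: 91
Binary: 01011011
0xxxxxxx -> Class A (1-126)
Class A, default mask 255.0.0.0 (/8)


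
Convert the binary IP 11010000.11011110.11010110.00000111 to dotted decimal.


11010000 = 208
11011110 = 222
11010110 = 214
00000111 = 7
IP: 208.222.214.7


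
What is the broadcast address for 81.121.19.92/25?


Network: 81.121.19.0/25
Host bits = 7
Set all host bits to 1:
Broadcast: 81.121.19.127


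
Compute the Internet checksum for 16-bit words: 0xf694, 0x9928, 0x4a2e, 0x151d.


Sum all words (with carry folding):
+ 0xf694 = 0xf694
+ 0x9928 = 0x8fbd
+ 0x4a2e = 0xd9eb
+ 0x151d = 0xef08
One's complement: ~0xef08
Checksum = 0x10f7


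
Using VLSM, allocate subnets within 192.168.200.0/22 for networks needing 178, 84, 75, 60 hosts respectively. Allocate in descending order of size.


178 hosts -> /24 (254 usable): 192.168.200.0/24
84 hosts -> /25 (126 usable): 192.168.201.0/25
75 hosts -> /25 (126 usable): 192.168.201.128/25
60 hosts -> /26 (62 usable): 192.168.202.0/26
Allocation: 192.168.200.0/24 (178 hosts, 254 usable); 192.168.201.0/25 (84 hosts, 126 usable); 192.168.201.128/25 (75 hosts, 126 usable); 192.168.202.0/26 (60 hosts, 62 usable)


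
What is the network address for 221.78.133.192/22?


IP:   11011101.01001110.10000101.11000000
Mask: 11111111.11111111.11111100.00000000
AND operation:
Net:  11011101.01001110.10000100.00000000
Network: 221.78.132.0/22


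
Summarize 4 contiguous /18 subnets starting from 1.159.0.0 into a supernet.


Original prefix: /18
Number of subnets: 4 = 2^2
New prefix = 18 - 2 = 16
Supernet: 1.159.0.0/16


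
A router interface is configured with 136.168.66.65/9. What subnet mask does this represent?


/9 means 9 network bits, 23 host bits
Binary: 11111111100000000000000000000000
Mask: 255.128.0.0


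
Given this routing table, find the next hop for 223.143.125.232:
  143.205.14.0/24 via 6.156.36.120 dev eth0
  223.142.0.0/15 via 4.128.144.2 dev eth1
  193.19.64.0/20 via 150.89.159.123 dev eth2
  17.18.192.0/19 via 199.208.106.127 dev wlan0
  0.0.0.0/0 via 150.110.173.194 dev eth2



Longest prefix match for 223.143.125.232:
  /24 143.205.14.0: no
  /15 223.142.0.0: MATCH
  /20 193.19.64.0: no
  /19 17.18.192.0: no
  /0 0.0.0.0: MATCH
Selected: next-hop 4.128.144.2 via eth1 (matched /15)


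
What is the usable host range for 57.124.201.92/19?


Network: 57.124.192.0
Broadcast: 57.124.223.255
First usable = network + 1
Last usable = broadcast - 1
Range: 57.124.192.1 to 57.124.223.254


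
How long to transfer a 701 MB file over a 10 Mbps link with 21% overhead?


Effective throughput = 10 * (1 - 21/100) = 7.9 Mbps
File size in Mb = 701 * 8 = 5608 Mb
Time = 5608 / 7.9
Time = 709.8734 seconds


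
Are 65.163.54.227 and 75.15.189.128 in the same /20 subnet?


Mask: 255.255.240.0
65.163.54.227 AND mask = 65.163.48.0
75.15.189.128 AND mask = 75.15.176.0
No, different subnets (65.163.48.0 vs 75.15.176.0)


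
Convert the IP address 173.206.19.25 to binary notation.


173 = 10101101
206 = 11001110
19 = 00010011
25 = 00011001
Binary: 10101101.11001110.00010011.00011001


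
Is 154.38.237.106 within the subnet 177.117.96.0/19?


Subnet network: 177.117.96.0
Test IP AND mask: 154.38.224.0
No, 154.38.237.106 is not in 177.117.96.0/19


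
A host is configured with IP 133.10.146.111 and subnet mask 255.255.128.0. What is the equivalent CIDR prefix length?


Binary: 11111111.11111111.10000000.00000000
Count leading 1s
Prefix: /17


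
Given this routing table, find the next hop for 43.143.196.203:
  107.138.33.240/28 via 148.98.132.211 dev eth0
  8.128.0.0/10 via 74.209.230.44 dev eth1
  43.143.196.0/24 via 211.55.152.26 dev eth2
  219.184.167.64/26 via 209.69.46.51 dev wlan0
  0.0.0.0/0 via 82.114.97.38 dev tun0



Longest prefix match for 43.143.196.203:
  /28 107.138.33.240: no
  /10 8.128.0.0: no
  /24 43.143.196.0: MATCH
  /26 219.184.167.64: no
  /0 0.0.0.0: MATCH
Selected: next-hop 211.55.152.26 via eth2 (matched /24)


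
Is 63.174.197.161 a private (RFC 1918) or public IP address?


RFC 1918 private ranges:
  10.0.0.0/8 (10.0.0.0 - 10.255.255.255)
  172.16.0.0/12 (172.16.0.0 - 172.31.255.255)
  192.168.0.0/16 (192.168.0.0 - 192.168.255.255)
Public (not in any RFC 1918 range)


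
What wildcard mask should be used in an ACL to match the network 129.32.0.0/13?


Subnet mask: 255.248.0.0
Wildcard = 255.255.255.255 - subnet mask
255 - 255 = 0
255 - 248 = 7
255 - 0 = 255
255 - 0 = 255
Wildcard: 0.7.255.255


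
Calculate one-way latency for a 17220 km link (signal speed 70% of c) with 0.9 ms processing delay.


Speed = 0.7 * 3e5 km/s = 210000 km/s
Propagation delay = 17220 / 210000 = 0.082 s = 82 ms
Processing delay = 0.9 ms
Total one-way latency = 82.9 ms


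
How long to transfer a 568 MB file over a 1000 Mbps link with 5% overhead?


Effective throughput = 1000 * (1 - 5/100) = 950 Mbps
File size in Mb = 568 * 8 = 4544 Mb
Time = 4544 / 950
Time = 4.7832 seconds


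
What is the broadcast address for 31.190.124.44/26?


Network: 31.190.124.0/26
Host bits = 6
Set all host bits to 1:
Broadcast: 31.190.124.63


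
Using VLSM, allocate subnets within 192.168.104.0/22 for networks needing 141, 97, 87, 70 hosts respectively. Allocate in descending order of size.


141 hosts -> /24 (254 usable): 192.168.104.0/24
97 hosts -> /25 (126 usable): 192.168.105.0/25
87 hosts -> /25 (126 usable): 192.168.105.128/25
70 hosts -> /25 (126 usable): 192.168.106.0/25
Allocation: 192.168.104.0/24 (141 hosts, 254 usable); 192.168.105.0/25 (97 hosts, 126 usable); 192.168.105.128/25 (87 hosts, 126 usable); 192.168.106.0/25 (70 hosts, 126 usable)


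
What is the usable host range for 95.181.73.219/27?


Network: 95.181.73.192
Broadcast: 95.181.73.223
First usable = network + 1
Last usable = broadcast - 1
Range: 95.181.73.193 to 95.181.73.222


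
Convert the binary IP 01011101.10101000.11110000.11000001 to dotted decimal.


01011101 = 93
10101000 = 168
11110000 = 240
11000001 = 193
IP: 93.168.240.193


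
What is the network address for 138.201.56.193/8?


IP:   10001010.11001001.00111000.11000001
Mask: 11111111.00000000.00000000.00000000
AND operation:
Net:  10001010.00000000.00000000.00000000
Network: 138.0.0.0/8


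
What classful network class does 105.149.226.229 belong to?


First octet: 105
Binary: 01101001
0xxxxxxx -> Class A (1-126)
Class A, default mask 255.0.0.0 (/8)


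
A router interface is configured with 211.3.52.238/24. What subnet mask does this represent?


/24 means 24 network bits, 8 host bits
Binary: 11111111111111111111111100000000
Mask: 255.255.255.0


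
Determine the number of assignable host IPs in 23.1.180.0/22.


Host bits = 32 - 22 = 10
Total addresses = 2^10 = 1024
Usable = total - 2 (network and broadcast)
Usable hosts: 1022


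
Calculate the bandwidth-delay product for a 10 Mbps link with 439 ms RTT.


BDP = bandwidth * RTT
= 10 Mbps * 439 ms
= 10 * 1e6 * 439 / 1000 bits
= 4390000 bits
= 548750 bytes
= 535.8887 KB
BDP = 4390000 bits (548750 bytes)


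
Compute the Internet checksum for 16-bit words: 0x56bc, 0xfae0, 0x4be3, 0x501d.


Sum all words (with carry folding):
+ 0x56bc = 0x56bc
+ 0xfae0 = 0x519d
+ 0x4be3 = 0x9d80
+ 0x501d = 0xed9d
One's complement: ~0xed9d
Checksum = 0x1262


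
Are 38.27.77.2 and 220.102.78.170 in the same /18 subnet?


Mask: 255.255.192.0
38.27.77.2 AND mask = 38.27.64.0
220.102.78.170 AND mask = 220.102.64.0
No, different subnets (38.27.64.0 vs 220.102.64.0)


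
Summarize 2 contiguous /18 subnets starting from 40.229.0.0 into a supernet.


Original prefix: /18
Number of subnets: 2 = 2^1
New prefix = 18 - 1 = 17
Supernet: 40.229.0.0/17


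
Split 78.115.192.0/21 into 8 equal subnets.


New prefix = 21 + 3 = 24
Each subnet has 256 addresses
  78.115.192.0/24
  78.115.193.0/24
  78.115.194.0/24
  78.115.195.0/24
  78.115.196.0/24
  78.115.197.0/24
  78.115.198.0/24
  78.115.199.0/24
Subnets: 78.115.192.0/24, 78.115.193.0/24, 78.115.194.0/24, 78.115.195.0/24, 78.115.196.0/24, 78.115.197.0/24, 78.115.198.0/24, 78.115.199.0/24


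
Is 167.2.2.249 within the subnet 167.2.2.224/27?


Subnet network: 167.2.2.224
Test IP AND mask: 167.2.2.224
Yes, 167.2.2.249 is in 167.2.2.224/27


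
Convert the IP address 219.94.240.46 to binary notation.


219 = 11011011
94 = 01011110
240 = 11110000
46 = 00101110
Binary: 11011011.01011110.11110000.00101110


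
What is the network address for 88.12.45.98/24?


IP:   01011000.00001100.00101101.01100010
Mask: 11111111.11111111.11111111.00000000
AND operation:
Net:  01011000.00001100.00101101.00000000
Network: 88.12.45.0/24


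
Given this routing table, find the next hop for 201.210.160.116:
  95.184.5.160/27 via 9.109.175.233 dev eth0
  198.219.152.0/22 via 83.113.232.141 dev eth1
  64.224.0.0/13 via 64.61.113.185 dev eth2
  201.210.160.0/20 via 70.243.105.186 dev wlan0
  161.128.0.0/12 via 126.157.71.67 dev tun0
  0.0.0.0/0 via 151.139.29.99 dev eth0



Longest prefix match for 201.210.160.116:
  /27 95.184.5.160: no
  /22 198.219.152.0: no
  /13 64.224.0.0: no
  /20 201.210.160.0: MATCH
  /12 161.128.0.0: no
  /0 0.0.0.0: MATCH
Selected: next-hop 70.243.105.186 via wlan0 (matched /20)


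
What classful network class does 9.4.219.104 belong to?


First octet: 9
Binary: 00001001
0xxxxxxx -> Class A (1-126)
Class A, default mask 255.0.0.0 (/8)


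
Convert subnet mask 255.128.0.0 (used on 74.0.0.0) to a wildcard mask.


Subnet mask: 255.128.0.0
Wildcard = 255.255.255.255 - subnet mask
255 - 255 = 0
255 - 128 = 127
255 - 0 = 255
255 - 0 = 255
Wildcard: 0.127.255.255


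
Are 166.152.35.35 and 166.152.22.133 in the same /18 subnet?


Mask: 255.255.192.0
166.152.35.35 AND mask = 166.152.0.0
166.152.22.133 AND mask = 166.152.0.0
Yes, same subnet (166.152.0.0)


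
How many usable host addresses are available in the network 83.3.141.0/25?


Host bits = 32 - 25 = 7
Total addresses = 2^7 = 128
Usable = total - 2 (network and broadcast)
Usable hosts: 126


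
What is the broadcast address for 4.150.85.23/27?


Network: 4.150.85.0/27
Host bits = 5
Set all host bits to 1:
Broadcast: 4.150.85.31


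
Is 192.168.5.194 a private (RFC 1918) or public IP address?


RFC 1918 private ranges:
  10.0.0.0/8 (10.0.0.0 - 10.255.255.255)
  172.16.0.0/12 (172.16.0.0 - 172.31.255.255)
  192.168.0.0/16 (192.168.0.0 - 192.168.255.255)
Private (in 192.168.0.0/16)


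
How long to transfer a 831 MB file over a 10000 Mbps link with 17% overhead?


Effective throughput = 10000 * (1 - 17/100) = 8300 Mbps
File size in Mb = 831 * 8 = 6648 Mb
Time = 6648 / 8300
Time = 0.801 seconds


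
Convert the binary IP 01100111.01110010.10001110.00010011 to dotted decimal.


01100111 = 103
01110010 = 114
10001110 = 142
00010011 = 19
IP: 103.114.142.19


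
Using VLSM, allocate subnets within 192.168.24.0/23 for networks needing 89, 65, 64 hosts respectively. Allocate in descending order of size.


89 hosts -> /25 (126 usable): 192.168.24.0/25
65 hosts -> /25 (126 usable): 192.168.24.128/25
64 hosts -> /25 (126 usable): 192.168.25.0/25
Allocation: 192.168.24.0/25 (89 hosts, 126 usable); 192.168.24.128/25 (65 hosts, 126 usable); 192.168.25.0/25 (64 hosts, 126 usable)


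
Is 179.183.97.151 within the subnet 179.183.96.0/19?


Subnet network: 179.183.96.0
Test IP AND mask: 179.183.96.0
Yes, 179.183.97.151 is in 179.183.96.0/19


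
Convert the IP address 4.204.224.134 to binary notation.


4 = 00000100
204 = 11001100
224 = 11100000
134 = 10000110
Binary: 00000100.11001100.11100000.10000110


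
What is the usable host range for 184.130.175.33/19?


Network: 184.130.160.0
Broadcast: 184.130.191.255
First usable = network + 1
Last usable = broadcast - 1
Range: 184.130.160.1 to 184.130.191.254


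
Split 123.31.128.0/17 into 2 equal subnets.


New prefix = 17 + 1 = 18
Each subnet has 16384 addresses
  123.31.128.0/18
  123.31.192.0/18
Subnets: 123.31.128.0/18, 123.31.192.0/18


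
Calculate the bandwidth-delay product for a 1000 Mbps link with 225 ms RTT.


BDP = bandwidth * RTT
= 1000 Mbps * 225 ms
= 1000 * 1e6 * 225 / 1000 bits
= 225000000 bits
= 28125000 bytes
= 27465.8203 KB
BDP = 225000000 bits (28125000 bytes)


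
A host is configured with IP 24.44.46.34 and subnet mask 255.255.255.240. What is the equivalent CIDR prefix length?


Binary: 11111111.11111111.11111111.11110000
Count leading 1s
Prefix: /28


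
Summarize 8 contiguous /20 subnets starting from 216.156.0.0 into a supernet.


Original prefix: /20
Number of subnets: 8 = 2^3
New prefix = 20 - 3 = 17
Supernet: 216.156.0.0/17


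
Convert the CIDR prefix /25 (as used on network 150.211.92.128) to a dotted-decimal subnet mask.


/25 means 25 network bits, 7 host bits
Binary: 11111111111111111111111110000000
Mask: 255.255.255.128


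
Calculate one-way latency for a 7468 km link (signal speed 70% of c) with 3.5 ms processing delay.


Speed = 0.7 * 3e5 km/s = 210000 km/s
Propagation delay = 7468 / 210000 = 0.0356 s = 35.5619 ms
Processing delay = 3.5 ms
Total one-way latency = 39.0619 ms


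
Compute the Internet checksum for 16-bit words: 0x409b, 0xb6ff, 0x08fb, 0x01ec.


Sum all words (with carry folding):
+ 0x409b = 0x409b
+ 0xb6ff = 0xf79a
+ 0x08fb = 0x0096
+ 0x01ec = 0x0282
One's complement: ~0x0282
Checksum = 0xfd7d
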